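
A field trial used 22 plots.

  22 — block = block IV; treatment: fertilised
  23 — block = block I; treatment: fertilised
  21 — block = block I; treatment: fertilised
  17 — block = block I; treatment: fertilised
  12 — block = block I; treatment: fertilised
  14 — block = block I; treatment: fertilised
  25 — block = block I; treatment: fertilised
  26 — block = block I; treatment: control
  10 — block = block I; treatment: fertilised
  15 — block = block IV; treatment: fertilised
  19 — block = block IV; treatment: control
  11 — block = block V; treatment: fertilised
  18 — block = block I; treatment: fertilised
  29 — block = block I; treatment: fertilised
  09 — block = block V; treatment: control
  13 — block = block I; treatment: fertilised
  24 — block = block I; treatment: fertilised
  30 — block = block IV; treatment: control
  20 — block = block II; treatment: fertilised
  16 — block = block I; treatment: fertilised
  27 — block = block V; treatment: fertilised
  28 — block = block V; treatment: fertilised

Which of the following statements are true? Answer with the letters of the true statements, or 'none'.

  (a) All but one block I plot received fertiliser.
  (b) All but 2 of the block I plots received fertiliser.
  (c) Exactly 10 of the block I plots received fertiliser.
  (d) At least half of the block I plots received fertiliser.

(a), (d)

|A| = 13, |A ∩ B| = 12, |A ∖ B| = 1.
(a) |A ∖ B| = 1: holds.
(b) |A ∖ B| = 2: fails.
(c) |A ∩ B| = 10: fails.
(d) |A ∩ B| ≥ |A ∖ B|: holds.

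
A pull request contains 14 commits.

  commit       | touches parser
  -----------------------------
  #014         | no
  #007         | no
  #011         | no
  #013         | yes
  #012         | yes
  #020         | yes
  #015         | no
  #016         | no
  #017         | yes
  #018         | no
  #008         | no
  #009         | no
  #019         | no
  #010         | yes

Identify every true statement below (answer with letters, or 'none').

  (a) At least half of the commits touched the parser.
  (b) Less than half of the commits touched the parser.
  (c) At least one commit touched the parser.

(b), (c)

|A| = 14, |A ∩ B| = 5, |A ∖ B| = 9.
(a) |A ∩ B| ≥ |A ∖ B|: fails.
(b) |A ∩ B| < |A ∖ B|: holds.
(c) A ∩ B ≠ ∅ (|A ∩ B| ≥ 1): holds.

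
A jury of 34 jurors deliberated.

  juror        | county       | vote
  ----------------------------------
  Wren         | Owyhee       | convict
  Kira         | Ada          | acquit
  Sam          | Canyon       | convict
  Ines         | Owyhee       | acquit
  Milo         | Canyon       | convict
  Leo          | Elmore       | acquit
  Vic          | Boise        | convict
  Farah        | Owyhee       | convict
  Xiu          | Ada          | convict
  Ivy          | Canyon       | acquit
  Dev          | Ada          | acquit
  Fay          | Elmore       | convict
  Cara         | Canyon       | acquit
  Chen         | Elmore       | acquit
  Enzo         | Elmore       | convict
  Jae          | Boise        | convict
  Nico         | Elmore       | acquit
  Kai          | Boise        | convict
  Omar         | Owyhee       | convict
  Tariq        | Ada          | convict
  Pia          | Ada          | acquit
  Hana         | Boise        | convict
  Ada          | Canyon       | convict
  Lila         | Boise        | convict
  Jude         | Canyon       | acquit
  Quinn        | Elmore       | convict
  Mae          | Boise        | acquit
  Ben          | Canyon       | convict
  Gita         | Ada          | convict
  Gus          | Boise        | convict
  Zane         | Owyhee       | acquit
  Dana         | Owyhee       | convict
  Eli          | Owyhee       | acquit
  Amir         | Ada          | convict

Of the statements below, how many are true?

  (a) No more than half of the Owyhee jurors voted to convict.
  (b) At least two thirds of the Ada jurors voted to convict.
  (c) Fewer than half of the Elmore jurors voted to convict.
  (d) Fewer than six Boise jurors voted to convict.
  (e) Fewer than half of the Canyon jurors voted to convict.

(a) Owyhee: |A| = 7, |A ∩ B| = 4; needs |A ∩ B| ≤ |A ∖ B| — false.
(b) Ada: |A| = 7, |A ∩ B| = 4; needs |A ∩ B| / |A| ≥ 2/3 — false.
(c) Elmore: |A| = 6, |A ∩ B| = 3; needs |A ∩ B| < |A ∖ B| — false.
(d) Boise: |A| = 7, |A ∩ B| = 6; needs |A ∩ B| < 6 — false.
(e) Canyon: |A| = 7, |A ∩ B| = 4; needs |A ∩ B| < |A ∖ B| — false.

0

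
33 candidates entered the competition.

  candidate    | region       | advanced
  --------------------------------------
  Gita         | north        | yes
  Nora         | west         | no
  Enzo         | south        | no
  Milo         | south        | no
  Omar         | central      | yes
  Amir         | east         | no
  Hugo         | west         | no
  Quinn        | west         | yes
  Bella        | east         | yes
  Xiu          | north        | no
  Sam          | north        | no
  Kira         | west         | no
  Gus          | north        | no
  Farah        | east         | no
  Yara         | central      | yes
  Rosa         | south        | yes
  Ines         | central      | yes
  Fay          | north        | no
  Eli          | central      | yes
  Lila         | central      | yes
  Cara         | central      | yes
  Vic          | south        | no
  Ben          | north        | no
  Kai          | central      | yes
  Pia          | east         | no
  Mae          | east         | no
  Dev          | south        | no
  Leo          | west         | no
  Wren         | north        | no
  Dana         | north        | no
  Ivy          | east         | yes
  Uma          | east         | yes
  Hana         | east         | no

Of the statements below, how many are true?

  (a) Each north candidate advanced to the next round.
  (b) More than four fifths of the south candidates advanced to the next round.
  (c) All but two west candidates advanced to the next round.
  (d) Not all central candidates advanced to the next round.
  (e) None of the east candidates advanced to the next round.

(a) north: |A| = 8, |A ∩ B| = 1; needs A ⊆ B, i.e. every element of A is in B (|A ∖ B| = 0) — false.
(b) south: |A| = 5, |A ∩ B| = 1; needs |A ∩ B| / |A| > 4/5 — false.
(c) west: |A| = 5, |A ∩ B| = 1; needs |A ∖ B| = 2 — false.
(d) central: |A| = 7, |A ∩ B| = 7; needs A ⊄ B (|A ∖ B| ≥ 1) — false.
(e) east: |A| = 8, |A ∩ B| = 3; needs A ∩ B = ∅ (|A ∩ B| = 0) — false.

0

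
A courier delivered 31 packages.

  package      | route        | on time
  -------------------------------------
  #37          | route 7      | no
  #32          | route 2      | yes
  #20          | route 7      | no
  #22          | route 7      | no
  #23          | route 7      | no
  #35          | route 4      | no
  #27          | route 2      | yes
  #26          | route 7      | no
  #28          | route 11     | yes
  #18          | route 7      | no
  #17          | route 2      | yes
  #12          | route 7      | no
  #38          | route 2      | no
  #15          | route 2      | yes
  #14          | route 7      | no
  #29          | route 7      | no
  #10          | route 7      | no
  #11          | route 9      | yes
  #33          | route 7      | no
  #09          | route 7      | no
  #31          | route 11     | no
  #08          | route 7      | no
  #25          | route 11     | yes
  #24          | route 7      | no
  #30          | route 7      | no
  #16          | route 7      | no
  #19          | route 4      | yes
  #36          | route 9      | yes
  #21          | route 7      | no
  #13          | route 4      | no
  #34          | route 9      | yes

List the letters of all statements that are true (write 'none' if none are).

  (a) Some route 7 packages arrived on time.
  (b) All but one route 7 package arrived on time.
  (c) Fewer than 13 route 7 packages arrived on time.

(c)

|A| = 17, |A ∩ B| = 0, |A ∖ B| = 17.
(a) A ∩ B ≠ ∅ (|A ∩ B| ≥ 1): fails.
(b) |A ∖ B| = 1: fails.
(c) |A ∩ B| < 13: holds.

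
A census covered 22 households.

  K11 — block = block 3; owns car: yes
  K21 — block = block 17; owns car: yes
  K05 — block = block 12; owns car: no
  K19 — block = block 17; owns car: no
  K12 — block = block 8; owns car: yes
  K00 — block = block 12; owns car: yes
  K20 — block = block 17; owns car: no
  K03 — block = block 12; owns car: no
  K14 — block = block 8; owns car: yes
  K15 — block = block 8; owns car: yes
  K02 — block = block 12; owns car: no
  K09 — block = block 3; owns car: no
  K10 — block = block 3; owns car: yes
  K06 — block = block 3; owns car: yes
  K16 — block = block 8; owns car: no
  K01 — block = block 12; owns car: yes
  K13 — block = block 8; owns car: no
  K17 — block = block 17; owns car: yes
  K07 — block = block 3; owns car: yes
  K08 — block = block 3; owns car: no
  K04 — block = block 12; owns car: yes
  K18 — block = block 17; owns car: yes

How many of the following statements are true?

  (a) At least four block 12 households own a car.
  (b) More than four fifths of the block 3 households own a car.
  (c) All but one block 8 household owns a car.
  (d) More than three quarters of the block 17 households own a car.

(a) block 12: |A| = 6, |A ∩ B| = 3; needs |A ∩ B| ≥ 4 — false.
(b) block 3: |A| = 6, |A ∩ B| = 4; needs |A ∩ B| / |A| > 4/5 — false.
(c) block 8: |A| = 5, |A ∩ B| = 3; needs |A ∖ B| = 1 — false.
(d) block 17: |A| = 5, |A ∩ B| = 3; needs |A ∩ B| / |A| > 3/4 — false.

0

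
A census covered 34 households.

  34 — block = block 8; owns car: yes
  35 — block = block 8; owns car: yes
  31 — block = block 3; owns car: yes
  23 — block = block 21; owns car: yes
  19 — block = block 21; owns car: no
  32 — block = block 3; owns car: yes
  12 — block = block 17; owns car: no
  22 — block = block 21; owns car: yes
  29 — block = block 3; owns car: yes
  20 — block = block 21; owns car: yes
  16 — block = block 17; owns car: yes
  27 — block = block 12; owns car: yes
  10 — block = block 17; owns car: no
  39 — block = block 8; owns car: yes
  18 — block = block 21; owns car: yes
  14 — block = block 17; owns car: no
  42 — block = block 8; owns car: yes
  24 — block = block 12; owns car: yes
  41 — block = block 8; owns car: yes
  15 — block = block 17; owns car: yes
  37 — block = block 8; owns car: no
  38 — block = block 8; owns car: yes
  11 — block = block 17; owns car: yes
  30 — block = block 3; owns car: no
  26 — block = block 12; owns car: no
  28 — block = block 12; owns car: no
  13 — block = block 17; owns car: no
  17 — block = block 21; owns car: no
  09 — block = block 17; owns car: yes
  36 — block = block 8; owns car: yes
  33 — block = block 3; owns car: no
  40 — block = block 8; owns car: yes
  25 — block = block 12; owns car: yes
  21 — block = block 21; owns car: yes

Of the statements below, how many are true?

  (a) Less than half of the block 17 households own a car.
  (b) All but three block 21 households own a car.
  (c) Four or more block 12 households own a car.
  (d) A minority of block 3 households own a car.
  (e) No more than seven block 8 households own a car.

(a) block 17: |A| = 8, |A ∩ B| = 4; needs |A ∩ B| < |A ∖ B| — false.
(b) block 21: |A| = 7, |A ∩ B| = 5; needs |A ∖ B| = 3 — false.
(c) block 12: |A| = 5, |A ∩ B| = 3; needs |A ∩ B| ≥ 4 — false.
(d) block 3: |A| = 5, |A ∩ B| = 3; needs |A ∩ B| < |A ∖ B| — false.
(e) block 8: |A| = 9, |A ∩ B| = 8; needs |A ∩ B| ≤ 7 — false.

0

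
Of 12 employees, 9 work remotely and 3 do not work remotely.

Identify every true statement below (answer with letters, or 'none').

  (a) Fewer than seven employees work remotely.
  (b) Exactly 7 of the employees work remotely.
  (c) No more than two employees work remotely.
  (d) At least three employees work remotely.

(d)

|A| = 12, |A ∩ B| = 9, |A ∖ B| = 3.
(a) |A ∩ B| < 7: fails.
(b) |A ∩ B| = 7: fails.
(c) |A ∩ B| ≤ 2: fails.
(d) |A ∩ B| ≥ 3: holds.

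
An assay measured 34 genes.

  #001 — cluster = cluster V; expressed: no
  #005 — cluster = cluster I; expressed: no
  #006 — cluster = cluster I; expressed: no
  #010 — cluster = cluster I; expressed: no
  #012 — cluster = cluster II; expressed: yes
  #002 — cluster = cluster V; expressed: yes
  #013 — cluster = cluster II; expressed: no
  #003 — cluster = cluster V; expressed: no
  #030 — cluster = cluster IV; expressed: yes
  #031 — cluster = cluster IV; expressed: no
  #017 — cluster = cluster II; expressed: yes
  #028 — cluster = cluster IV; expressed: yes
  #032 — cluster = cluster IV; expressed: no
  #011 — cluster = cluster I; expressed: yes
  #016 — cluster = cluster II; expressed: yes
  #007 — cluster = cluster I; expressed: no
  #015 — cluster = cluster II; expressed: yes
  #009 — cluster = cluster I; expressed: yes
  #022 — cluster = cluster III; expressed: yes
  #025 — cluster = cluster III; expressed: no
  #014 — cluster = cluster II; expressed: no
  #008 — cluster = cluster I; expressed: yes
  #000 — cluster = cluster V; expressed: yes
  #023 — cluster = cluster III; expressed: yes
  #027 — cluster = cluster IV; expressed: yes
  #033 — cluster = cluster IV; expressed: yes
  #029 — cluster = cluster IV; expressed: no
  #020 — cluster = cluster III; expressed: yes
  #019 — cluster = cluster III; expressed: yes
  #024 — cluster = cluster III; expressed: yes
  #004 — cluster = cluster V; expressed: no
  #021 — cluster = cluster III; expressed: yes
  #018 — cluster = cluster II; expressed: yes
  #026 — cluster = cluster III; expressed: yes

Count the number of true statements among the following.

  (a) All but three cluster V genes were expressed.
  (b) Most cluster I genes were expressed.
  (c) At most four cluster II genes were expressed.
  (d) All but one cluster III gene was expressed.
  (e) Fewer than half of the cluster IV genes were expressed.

(a) cluster V: |A| = 5, |A ∩ B| = 2; needs |A ∖ B| = 3 — true.
(b) cluster I: |A| = 7, |A ∩ B| = 3; needs |A ∩ B| > |A ∖ B| — false.
(c) cluster II: |A| = 7, |A ∩ B| = 5; needs |A ∩ B| ≤ 4 — false.
(d) cluster III: |A| = 8, |A ∩ B| = 7; needs |A ∖ B| = 1 — true.
(e) cluster IV: |A| = 7, |A ∩ B| = 4; needs |A ∩ B| < |A ∖ B| — false.

2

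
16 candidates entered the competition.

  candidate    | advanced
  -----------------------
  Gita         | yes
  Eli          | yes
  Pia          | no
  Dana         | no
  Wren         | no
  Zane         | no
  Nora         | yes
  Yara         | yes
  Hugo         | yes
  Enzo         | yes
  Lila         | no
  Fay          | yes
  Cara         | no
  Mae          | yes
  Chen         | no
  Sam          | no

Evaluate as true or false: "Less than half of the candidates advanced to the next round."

False

The determiner here denotes the relation: |A ∩ B| < |A ∖ B|.
|A| = 16, |A ∩ B| = 8, |A ∖ B| = 8.
8 = 8, so the statement is false.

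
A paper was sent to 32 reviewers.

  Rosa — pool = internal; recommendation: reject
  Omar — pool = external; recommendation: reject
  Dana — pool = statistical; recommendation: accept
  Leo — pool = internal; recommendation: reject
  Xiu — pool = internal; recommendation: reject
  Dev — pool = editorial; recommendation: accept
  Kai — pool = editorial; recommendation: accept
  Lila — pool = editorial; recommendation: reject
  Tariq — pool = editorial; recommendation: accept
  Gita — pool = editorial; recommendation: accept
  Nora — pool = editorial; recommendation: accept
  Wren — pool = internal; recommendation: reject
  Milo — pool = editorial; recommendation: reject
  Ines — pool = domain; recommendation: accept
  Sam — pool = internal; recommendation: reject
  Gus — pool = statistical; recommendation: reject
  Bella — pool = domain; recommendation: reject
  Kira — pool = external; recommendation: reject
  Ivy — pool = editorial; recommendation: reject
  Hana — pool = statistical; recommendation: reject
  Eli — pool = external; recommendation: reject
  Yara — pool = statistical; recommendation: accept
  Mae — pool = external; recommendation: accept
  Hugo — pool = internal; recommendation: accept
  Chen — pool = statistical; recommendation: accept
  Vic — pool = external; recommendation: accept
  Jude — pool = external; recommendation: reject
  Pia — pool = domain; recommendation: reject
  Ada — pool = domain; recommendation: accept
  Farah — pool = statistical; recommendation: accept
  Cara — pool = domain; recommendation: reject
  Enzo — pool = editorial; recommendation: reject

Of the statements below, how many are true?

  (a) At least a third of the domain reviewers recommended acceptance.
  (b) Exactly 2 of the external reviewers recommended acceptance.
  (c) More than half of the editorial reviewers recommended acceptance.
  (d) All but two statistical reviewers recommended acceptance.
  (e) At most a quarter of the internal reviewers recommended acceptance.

5

(a) domain: |A| = 5, |A ∩ B| = 2; needs |A ∩ B| / |A| ≥ 1/3 — true.
(b) external: |A| = 6, |A ∩ B| = 2; needs |A ∩ B| = 2 — true.
(c) editorial: |A| = 9, |A ∩ B| = 5; needs |A ∩ B| > |A ∖ B| — true.
(d) statistical: |A| = 6, |A ∩ B| = 4; needs |A ∖ B| = 2 — true.
(e) internal: |A| = 6, |A ∩ B| = 1; needs |A ∩ B| / |A| ≤ 1/4 — true.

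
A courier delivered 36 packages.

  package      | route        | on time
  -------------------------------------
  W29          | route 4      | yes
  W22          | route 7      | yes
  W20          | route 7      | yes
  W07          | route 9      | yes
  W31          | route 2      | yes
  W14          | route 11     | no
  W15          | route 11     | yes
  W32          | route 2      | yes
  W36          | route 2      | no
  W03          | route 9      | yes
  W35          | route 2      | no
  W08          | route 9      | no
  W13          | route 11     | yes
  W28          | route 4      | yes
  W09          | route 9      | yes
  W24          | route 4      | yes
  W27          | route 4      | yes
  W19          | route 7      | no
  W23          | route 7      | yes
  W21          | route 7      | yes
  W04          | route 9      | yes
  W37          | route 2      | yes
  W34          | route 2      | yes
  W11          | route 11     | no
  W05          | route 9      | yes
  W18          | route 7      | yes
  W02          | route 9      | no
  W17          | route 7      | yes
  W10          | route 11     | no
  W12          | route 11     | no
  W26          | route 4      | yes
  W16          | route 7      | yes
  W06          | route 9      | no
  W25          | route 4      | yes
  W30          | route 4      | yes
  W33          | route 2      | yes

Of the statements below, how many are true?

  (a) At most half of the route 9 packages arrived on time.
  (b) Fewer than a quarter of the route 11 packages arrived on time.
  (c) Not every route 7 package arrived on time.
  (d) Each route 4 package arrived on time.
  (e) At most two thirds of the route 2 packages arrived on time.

(a) route 9: |A| = 8, |A ∩ B| = 5; needs |A ∩ B| ≤ |A ∖ B| — false.
(b) route 11: |A| = 6, |A ∩ B| = 2; needs |A ∩ B| / |A| < 1/4 — false.
(c) route 7: |A| = 8, |A ∩ B| = 7; needs A ⊄ B (|A ∖ B| ≥ 1) — true.
(d) route 4: |A| = 7, |A ∩ B| = 7; needs A ⊆ B, i.e. every element of A is in B (|A ∖ B| = 0) — true.
(e) route 2: |A| = 7, |A ∩ B| = 5; needs |A ∩ B| / |A| ≤ 2/3 — false.

2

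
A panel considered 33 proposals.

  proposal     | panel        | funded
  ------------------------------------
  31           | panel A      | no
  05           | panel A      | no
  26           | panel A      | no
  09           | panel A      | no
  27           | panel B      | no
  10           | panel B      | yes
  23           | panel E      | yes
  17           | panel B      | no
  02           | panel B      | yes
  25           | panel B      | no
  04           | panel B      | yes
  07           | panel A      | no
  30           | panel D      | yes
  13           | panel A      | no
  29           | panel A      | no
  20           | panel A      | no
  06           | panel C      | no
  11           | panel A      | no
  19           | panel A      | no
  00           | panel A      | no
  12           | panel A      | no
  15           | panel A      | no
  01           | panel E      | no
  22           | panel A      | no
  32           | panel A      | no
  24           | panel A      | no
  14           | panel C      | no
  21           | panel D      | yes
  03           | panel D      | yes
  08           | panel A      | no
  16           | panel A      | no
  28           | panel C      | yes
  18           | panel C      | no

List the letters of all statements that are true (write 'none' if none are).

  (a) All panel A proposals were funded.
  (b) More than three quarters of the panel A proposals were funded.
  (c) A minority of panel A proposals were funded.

|A| = 18, |A ∩ B| = 0, |A ∖ B| = 18.
(a) A ⊆ B, i.e. every element of A is in B (|A ∖ B| = 0): fails.
(b) |A ∩ B| / |A| > 3/4: fails.
(c) |A ∩ B| < |A ∖ B|: holds.

(c)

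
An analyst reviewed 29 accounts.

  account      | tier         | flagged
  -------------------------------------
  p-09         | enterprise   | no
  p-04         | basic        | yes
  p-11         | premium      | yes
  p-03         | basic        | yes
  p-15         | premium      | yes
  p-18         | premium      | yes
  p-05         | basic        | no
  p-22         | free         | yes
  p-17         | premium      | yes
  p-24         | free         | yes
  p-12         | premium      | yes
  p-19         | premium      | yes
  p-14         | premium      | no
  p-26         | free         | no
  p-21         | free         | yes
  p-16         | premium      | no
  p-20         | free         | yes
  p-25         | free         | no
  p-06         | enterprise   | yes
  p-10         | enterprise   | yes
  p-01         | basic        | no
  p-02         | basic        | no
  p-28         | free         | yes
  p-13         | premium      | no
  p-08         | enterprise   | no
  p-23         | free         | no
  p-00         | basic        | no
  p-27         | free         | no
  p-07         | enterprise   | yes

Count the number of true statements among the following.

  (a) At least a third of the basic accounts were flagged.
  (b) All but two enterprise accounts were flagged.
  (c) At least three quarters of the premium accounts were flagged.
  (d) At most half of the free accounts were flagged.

2

(a) basic: |A| = 6, |A ∩ B| = 2; needs |A ∩ B| / |A| ≥ 1/3 — true.
(b) enterprise: |A| = 5, |A ∩ B| = 3; needs |A ∖ B| = 2 — true.
(c) premium: |A| = 9, |A ∩ B| = 6; needs |A ∩ B| / |A| ≥ 3/4 — false.
(d) free: |A| = 9, |A ∩ B| = 5; needs |A ∩ B| ≤ |A ∖ B| — false.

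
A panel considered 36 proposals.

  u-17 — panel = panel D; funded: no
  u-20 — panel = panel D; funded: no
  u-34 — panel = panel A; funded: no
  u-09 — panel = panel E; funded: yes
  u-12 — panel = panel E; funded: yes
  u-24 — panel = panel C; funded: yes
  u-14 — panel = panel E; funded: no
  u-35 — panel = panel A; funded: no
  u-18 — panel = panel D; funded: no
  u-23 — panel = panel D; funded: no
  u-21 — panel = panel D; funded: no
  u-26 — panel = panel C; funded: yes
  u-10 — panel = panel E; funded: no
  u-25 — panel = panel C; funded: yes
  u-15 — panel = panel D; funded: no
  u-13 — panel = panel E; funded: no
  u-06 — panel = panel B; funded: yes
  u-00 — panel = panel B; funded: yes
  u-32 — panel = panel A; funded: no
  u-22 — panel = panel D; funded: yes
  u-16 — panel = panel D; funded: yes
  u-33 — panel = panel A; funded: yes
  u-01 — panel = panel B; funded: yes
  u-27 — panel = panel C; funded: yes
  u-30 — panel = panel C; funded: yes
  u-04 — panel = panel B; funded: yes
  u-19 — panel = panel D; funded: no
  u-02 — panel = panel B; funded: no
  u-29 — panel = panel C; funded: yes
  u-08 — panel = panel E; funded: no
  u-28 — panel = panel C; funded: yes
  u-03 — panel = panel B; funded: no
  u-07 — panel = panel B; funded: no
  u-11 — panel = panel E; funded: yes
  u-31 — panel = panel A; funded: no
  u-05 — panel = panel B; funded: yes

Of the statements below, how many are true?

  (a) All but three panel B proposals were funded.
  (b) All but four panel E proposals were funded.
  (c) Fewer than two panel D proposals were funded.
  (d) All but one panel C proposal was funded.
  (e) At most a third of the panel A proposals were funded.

(a) panel B: |A| = 8, |A ∩ B| = 5; needs |A ∖ B| = 3 — true.
(b) panel E: |A| = 7, |A ∩ B| = 3; needs |A ∖ B| = 4 — true.
(c) panel D: |A| = 9, |A ∩ B| = 2; needs |A ∩ B| < 2 — false.
(d) panel C: |A| = 7, |A ∩ B| = 7; needs |A ∖ B| = 1 — false.
(e) panel A: |A| = 5, |A ∩ B| = 1; needs |A ∩ B| / |A| ≤ 1/3 — true.

3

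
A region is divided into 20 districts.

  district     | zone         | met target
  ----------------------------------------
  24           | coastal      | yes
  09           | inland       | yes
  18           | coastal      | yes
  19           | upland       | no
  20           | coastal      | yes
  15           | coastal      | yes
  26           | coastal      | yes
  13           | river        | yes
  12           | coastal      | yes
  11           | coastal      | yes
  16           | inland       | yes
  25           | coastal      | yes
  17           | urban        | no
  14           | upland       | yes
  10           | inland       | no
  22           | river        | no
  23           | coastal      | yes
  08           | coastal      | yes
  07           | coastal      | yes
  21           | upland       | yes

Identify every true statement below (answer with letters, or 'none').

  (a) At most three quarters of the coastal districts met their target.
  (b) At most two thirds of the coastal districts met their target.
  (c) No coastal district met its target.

|A| = 11, |A ∩ B| = 11, |A ∖ B| = 0.
(a) |A ∩ B| / |A| ≤ 3/4: fails.
(b) |A ∩ B| / |A| ≤ 2/3: fails.
(c) A ∩ B = ∅ (|A ∩ B| = 0): fails.

none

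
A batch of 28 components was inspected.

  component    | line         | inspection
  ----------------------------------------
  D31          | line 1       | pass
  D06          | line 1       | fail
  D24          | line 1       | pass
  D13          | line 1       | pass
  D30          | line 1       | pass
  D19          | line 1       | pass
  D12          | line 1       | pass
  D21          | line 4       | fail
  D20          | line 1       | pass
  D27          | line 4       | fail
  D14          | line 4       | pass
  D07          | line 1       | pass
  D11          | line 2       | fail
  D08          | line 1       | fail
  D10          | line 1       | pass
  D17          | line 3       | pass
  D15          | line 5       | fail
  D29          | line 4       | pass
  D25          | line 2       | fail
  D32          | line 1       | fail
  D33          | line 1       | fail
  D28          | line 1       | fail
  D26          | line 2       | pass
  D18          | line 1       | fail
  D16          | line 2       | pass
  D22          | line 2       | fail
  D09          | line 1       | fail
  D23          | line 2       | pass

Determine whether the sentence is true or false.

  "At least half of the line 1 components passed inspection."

True

The determiner here denotes the relation: |A ∩ B| ≥ |A ∖ B|.
|A| = 16, |A ∩ B| = 9, |A ∖ B| = 7.
9 > 7, so the statement is true.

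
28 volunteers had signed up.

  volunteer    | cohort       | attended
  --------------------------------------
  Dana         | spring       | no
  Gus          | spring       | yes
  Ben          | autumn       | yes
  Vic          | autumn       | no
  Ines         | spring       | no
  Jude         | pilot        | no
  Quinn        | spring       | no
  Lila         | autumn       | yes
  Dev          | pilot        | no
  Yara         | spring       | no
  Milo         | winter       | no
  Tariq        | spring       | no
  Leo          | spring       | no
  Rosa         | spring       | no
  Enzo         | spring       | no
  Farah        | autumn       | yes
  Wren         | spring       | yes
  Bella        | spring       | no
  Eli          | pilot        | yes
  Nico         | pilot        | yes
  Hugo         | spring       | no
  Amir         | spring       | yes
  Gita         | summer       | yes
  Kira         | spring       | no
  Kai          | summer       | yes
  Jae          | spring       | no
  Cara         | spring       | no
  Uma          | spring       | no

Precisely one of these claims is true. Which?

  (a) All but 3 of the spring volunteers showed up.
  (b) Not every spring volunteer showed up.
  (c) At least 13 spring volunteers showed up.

(b)

|A| = 17, |A ∩ B| = 3, |A ∖ B| = 14.
(a) requires |A ∖ B| = 3: false.
(b) requires A ⊄ B (|A ∖ B| ≥ 1): true.
(c) requires |A ∩ B| ≥ 13: false.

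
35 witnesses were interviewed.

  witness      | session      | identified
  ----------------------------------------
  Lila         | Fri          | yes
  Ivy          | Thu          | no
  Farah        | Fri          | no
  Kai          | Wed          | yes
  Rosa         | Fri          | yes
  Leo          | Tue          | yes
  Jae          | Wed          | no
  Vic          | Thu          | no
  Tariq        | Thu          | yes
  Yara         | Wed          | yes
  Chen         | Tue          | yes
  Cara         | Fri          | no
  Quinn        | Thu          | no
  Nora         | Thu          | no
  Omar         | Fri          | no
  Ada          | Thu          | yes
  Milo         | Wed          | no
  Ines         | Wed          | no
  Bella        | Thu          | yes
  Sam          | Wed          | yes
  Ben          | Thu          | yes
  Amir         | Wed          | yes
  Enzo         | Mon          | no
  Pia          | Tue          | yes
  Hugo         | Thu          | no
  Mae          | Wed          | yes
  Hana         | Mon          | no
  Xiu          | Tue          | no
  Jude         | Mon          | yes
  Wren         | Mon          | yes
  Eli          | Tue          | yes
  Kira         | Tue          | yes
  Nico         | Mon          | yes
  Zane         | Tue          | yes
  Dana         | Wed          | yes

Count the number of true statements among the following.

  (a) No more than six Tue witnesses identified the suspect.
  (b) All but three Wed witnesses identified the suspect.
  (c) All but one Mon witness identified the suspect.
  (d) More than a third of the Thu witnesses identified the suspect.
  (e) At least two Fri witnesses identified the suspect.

(a) Tue: |A| = 7, |A ∩ B| = 6; needs |A ∩ B| ≤ 6 — true.
(b) Wed: |A| = 9, |A ∩ B| = 6; needs |A ∖ B| = 3 — true.
(c) Mon: |A| = 5, |A ∩ B| = 3; needs |A ∖ B| = 1 — false.
(d) Thu: |A| = 9, |A ∩ B| = 4; needs |A ∩ B| / |A| > 1/3 — true.
(e) Fri: |A| = 5, |A ∩ B| = 2; needs |A ∩ B| ≥ 2 — true.

4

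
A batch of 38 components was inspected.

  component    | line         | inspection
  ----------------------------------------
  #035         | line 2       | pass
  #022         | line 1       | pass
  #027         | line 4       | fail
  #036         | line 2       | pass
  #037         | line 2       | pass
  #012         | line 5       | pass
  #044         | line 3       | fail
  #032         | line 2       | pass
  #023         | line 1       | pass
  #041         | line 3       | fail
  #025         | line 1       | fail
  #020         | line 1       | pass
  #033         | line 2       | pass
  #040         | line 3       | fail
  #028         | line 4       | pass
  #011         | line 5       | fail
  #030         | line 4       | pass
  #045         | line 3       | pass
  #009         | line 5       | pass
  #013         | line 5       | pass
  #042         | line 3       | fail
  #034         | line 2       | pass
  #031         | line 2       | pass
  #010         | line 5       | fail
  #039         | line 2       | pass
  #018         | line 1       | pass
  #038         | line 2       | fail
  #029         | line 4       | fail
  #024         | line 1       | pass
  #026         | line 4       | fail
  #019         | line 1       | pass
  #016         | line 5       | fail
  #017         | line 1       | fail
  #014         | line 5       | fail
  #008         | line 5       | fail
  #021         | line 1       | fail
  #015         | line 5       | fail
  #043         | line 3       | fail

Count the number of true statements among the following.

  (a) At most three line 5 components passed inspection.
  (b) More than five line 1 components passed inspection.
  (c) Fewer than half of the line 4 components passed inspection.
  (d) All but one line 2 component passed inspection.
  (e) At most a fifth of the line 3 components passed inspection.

5

(a) line 5: |A| = 9, |A ∩ B| = 3; needs |A ∩ B| ≤ 3 — true.
(b) line 1: |A| = 9, |A ∩ B| = 6; needs |A ∩ B| > 5 — true.
(c) line 4: |A| = 5, |A ∩ B| = 2; needs |A ∩ B| < |A ∖ B| — true.
(d) line 2: |A| = 9, |A ∩ B| = 8; needs |A ∖ B| = 1 — true.
(e) line 3: |A| = 6, |A ∩ B| = 1; needs |A ∩ B| / |A| ≤ 1/5 — true.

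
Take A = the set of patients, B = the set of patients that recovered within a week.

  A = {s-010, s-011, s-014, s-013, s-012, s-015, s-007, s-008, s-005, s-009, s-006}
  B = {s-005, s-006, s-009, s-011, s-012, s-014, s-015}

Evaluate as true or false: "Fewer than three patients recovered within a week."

'Fewer than three patients recovered within a week' holds iff |A ∩ B| < 3.
A (the restrictor) = {s-010, s-011, s-014, s-013, s-012, s-015, s-007, s-008, s-005, s-009, s-006}, |A| = 11.
A ∩ B = {s-011, s-014, s-012, s-015, s-005, s-009, s-006}, so |A ∩ B| = 7.
|A ∩ B| = 7, so the statement is false.

False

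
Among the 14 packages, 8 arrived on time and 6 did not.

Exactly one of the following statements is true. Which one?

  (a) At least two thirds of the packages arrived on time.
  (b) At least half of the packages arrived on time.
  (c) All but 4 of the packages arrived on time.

(b)

|A| = 14, |A ∩ B| = 8, |A ∖ B| = 6.
(a) requires |A ∩ B| / |A| ≥ 2/3: false.
(b) requires |A ∩ B| ≥ |A ∖ B|: true.
(c) requires |A ∖ B| = 4: false.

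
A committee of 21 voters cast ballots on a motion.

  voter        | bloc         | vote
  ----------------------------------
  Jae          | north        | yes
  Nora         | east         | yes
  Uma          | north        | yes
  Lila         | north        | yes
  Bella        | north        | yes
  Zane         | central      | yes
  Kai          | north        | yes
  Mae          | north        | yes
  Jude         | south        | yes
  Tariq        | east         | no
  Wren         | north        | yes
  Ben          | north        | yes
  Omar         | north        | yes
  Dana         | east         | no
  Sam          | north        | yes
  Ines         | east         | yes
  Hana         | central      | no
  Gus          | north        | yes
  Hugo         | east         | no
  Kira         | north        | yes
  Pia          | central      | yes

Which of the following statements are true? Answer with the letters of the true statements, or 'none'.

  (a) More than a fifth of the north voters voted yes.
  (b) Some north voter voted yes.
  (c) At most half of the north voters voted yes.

|A| = 12, |A ∩ B| = 12, |A ∖ B| = 0.
(a) |A ∩ B| / |A| > 1/5: holds.
(b) A ∩ B ≠ ∅ (|A ∩ B| ≥ 1): holds.
(c) |A ∩ B| ≤ |A ∖ B|: fails.

(a), (b)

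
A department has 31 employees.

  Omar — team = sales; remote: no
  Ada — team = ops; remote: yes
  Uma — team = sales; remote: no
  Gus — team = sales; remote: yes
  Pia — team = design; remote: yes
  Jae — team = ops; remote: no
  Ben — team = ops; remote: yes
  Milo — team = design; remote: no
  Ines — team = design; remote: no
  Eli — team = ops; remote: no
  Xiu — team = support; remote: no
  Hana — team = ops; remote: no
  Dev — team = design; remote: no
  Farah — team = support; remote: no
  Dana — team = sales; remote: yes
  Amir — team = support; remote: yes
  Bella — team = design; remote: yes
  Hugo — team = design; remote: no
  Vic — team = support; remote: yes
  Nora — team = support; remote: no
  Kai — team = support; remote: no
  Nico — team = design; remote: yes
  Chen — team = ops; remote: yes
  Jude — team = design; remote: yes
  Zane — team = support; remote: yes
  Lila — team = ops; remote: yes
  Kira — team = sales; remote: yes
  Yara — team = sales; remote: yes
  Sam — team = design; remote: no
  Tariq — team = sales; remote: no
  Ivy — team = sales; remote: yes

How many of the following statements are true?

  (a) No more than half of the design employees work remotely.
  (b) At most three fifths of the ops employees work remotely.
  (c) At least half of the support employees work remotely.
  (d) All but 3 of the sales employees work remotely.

3

(a) design: |A| = 9, |A ∩ B| = 4; needs |A ∩ B| ≤ |A ∖ B| — true.
(b) ops: |A| = 7, |A ∩ B| = 4; needs |A ∩ B| / |A| ≤ 3/5 — true.
(c) support: |A| = 7, |A ∩ B| = 3; needs |A ∩ B| ≥ |A ∖ B| — false.
(d) sales: |A| = 8, |A ∩ B| = 5; needs |A ∖ B| = 3 — true.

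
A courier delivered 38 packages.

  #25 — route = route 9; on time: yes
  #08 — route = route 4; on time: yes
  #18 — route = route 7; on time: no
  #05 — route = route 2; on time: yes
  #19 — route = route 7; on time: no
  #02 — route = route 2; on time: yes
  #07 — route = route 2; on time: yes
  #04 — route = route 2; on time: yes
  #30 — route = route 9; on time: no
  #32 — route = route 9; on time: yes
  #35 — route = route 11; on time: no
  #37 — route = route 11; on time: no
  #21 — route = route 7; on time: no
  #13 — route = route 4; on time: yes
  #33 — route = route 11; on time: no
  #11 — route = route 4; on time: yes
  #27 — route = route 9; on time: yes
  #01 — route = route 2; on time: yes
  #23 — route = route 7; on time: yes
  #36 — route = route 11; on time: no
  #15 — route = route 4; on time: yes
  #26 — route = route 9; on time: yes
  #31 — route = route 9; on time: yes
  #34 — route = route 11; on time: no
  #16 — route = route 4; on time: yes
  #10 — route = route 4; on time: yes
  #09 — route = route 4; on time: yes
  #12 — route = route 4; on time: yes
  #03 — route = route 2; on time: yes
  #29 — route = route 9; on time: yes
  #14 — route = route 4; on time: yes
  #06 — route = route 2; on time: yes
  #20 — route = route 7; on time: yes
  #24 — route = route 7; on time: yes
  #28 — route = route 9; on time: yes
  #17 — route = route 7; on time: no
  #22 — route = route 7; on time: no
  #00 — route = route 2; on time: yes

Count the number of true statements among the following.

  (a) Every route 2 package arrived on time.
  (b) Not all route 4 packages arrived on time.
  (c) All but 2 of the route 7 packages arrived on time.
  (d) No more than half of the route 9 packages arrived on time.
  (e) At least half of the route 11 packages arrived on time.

1

(a) route 2: |A| = 8, |A ∩ B| = 8; needs A ⊆ B, i.e. every element of A is in B (|A ∖ B| = 0) — true.
(b) route 4: |A| = 9, |A ∩ B| = 9; needs A ⊄ B (|A ∖ B| ≥ 1) — false.
(c) route 7: |A| = 8, |A ∩ B| = 3; needs |A ∖ B| = 2 — false.
(d) route 9: |A| = 8, |A ∩ B| = 7; needs |A ∩ B| ≤ |A ∖ B| — false.
(e) route 11: |A| = 5, |A ∩ B| = 0; needs |A ∩ B| ≥ |A ∖ B| — false.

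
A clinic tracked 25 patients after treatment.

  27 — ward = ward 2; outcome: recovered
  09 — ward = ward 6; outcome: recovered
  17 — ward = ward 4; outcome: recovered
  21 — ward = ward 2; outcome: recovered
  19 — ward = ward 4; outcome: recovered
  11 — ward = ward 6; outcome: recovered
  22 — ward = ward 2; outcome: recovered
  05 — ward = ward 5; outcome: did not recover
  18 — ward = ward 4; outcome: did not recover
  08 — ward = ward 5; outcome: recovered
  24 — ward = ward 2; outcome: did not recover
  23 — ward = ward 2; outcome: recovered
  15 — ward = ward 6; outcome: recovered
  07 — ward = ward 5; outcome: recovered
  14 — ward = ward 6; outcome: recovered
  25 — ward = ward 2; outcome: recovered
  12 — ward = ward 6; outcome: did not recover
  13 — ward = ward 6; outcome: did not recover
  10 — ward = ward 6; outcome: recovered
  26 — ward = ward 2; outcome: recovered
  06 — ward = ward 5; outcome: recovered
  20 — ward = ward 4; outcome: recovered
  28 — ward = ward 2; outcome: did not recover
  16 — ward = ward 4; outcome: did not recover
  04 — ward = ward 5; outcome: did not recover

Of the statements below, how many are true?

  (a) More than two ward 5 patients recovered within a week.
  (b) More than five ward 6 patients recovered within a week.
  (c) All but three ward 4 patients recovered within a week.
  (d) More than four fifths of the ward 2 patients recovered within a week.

1

(a) ward 5: |A| = 5, |A ∩ B| = 3; needs |A ∩ B| > 2 — true.
(b) ward 6: |A| = 7, |A ∩ B| = 5; needs |A ∩ B| > 5 — false.
(c) ward 4: |A| = 5, |A ∩ B| = 3; needs |A ∖ B| = 3 — false.
(d) ward 2: |A| = 8, |A ∩ B| = 6; needs |A ∩ B| / |A| > 4/5 — false.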